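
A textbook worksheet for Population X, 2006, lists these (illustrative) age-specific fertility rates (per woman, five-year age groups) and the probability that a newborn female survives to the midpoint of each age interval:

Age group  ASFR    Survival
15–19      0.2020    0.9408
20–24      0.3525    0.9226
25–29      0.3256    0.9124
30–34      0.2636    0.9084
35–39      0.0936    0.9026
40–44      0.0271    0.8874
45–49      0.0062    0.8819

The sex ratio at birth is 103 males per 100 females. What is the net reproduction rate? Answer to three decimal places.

2.871

Proportion female at birth = 100 / (100 + 103) = 0.49261.
Each age group contributes 5 × ASFR × survival:
  15–19: 5 × 0.2020 × 0.9408 = 0.95021
  20–24: 5 × 0.3525 × 0.9226 = 1.62608
  25–29: 5 × 0.3256 × 0.9124 = 1.48539
  30–34: 5 × 0.2636 × 0.9084 = 1.19727
  35–39: 5 × 0.0936 × 0.9026 = 0.42242
  40–44: 5 × 0.0271 × 0.8874 = 0.12024
  45–49: 5 × 0.0062 × 0.8819 = 0.02734
Sum = 5.82895
NRR = 0.49261 × 5.82895 = 2.87140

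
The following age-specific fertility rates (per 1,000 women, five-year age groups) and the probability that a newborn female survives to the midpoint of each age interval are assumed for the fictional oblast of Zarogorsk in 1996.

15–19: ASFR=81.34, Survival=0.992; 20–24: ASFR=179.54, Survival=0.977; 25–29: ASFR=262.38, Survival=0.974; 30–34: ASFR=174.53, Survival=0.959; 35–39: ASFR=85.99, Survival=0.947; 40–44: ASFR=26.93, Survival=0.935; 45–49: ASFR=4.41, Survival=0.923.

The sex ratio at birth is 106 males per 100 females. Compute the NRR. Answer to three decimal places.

Proportion female at birth = 100 / (100 + 106) = 0.48544.
Each age group contributes 5 × ASFR × survival:
  15–19: 5 × 81.34/1000 × 0.992 = 0.40345
  20–24: 5 × 179.54/1000 × 0.977 = 0.87705
  25–29: 5 × 262.38/1000 × 0.974 = 1.27779
  30–34: 5 × 174.53/1000 × 0.959 = 0.83687
  35–39: 5 × 85.99/1000 × 0.947 = 0.40716
  40–44: 5 × 26.93/1000 × 0.935 = 0.12590
  45–49: 5 × 4.41/1000 × 0.923 = 0.02035
Sum = 3.94857
NRR = 0.48544 × 3.94857 = 1.91679

1.917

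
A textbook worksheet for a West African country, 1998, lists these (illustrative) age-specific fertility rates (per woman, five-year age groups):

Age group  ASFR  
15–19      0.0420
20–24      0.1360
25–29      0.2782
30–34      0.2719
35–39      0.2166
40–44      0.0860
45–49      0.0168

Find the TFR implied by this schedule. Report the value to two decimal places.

Sum of ASFRs = 0.0420 + 0.1360 + 0.2782 + 0.2719 + 0.2166 + 0.0860 + 0.0168 = 1.0475
TFR = 5 × 1.0475 = 5.2375

5.24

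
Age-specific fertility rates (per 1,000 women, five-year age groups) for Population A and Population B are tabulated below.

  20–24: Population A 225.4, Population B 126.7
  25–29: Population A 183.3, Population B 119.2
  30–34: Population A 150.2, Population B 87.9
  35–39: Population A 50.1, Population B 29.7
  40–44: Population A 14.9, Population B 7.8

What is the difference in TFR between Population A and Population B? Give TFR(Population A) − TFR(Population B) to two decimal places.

1.26

Population A:
  Sum of ASFRs = 225.4 + 183.3 + 150.2 + 50.1 + 14.9 = 623.9
  TFR = 5 × 623.9 / 1000 = 3.1195
Population B:
  Sum of ASFRs = 126.7 + 119.2 + 87.9 + 29.7 + 7.8 = 371.3
  TFR = 5 × 371.3 / 1000 = 1.8565
Difference = 3.1195 − 1.8565 = 1.263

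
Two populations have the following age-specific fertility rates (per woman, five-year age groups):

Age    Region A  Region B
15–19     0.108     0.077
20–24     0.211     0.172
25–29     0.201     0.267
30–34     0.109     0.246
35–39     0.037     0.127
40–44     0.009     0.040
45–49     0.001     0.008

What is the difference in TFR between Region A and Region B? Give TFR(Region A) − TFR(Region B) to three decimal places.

-1.305

Region A:
  Sum of ASFRs = 0.108 + 0.211 + 0.201 + 0.109 + 0.037 + 0.009 + 0.001 = 0.676
  TFR = 5 × 0.676 = 3.38
Region B:
  Sum of ASFRs = 0.077 + 0.172 + 0.267 + 0.246 + 0.127 + 0.040 + 0.008 = 0.937
  TFR = 5 × 0.937 = 4.685
Difference = 3.38 − 4.685 = -1.305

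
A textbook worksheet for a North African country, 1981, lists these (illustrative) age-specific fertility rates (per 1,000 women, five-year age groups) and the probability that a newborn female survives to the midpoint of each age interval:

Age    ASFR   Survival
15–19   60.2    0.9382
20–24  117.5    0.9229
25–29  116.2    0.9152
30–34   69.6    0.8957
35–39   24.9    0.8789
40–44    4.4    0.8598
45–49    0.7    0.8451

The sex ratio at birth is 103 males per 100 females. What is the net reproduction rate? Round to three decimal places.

Proportion female at birth = 100 / (100 + 103) = 0.49261.
Survival-weighted fertility by age (5·fₓ·Sₓ):
  15–19: 5 × 60.2/1000 × 0.9382 = 0.28240
  20–24: 5 × 117.5/1000 × 0.9229 = 0.54220
  25–29: 5 × 116.2/1000 × 0.9152 = 0.53173
  30–34: 5 × 69.6/1000 × 0.8957 = 0.31170
  35–39: 5 × 24.9/1000 × 0.8789 = 0.10942
  40–44: 5 × 4.4/1000 × 0.8598 = 0.01892
  45–49: 5 × 0.7/1000 × 0.8451 = 0.00296
Sum = 1.79933
NRR = 0.49261 × 1.79933 = 0.88637

0.886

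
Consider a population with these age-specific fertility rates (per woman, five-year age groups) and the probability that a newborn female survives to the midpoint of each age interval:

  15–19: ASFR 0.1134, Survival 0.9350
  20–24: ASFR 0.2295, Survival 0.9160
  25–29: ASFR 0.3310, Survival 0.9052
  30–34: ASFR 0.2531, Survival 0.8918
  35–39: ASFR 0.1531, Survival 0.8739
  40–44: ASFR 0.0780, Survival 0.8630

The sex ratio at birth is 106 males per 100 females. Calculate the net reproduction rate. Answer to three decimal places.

Proportion female at birth = 100 / (100 + 106) = 0.48544.
Per-age-group product (5 × ASFR × survival probability):
  15–19: 5 × 0.1134 × 0.9350 = 0.53015
  20–24: 5 × 0.2295 × 0.9160 = 1.05111
  25–29: 5 × 0.3310 × 0.9052 = 1.49811
  30–34: 5 × 0.2531 × 0.8918 = 1.12857
  35–39: 5 × 0.1531 × 0.8739 = 0.66897
  40–44: 5 × 0.0780 × 0.8630 = 0.33657
Sum = 5.21348
NRR = 0.48544 × 5.21348 = 2.53083
NRR > 1, so each generation more than replaces itself.

2.531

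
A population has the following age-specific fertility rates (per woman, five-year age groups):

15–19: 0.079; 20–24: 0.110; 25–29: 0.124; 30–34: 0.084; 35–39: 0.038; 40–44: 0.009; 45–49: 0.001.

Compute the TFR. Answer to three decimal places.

Sum of ASFRs = 0.079 + 0.110 + 0.124 + 0.084 + 0.038 + 0.009 + 0.001 = 0.445
TFR = 5 × 0.445 = 2.225

2.225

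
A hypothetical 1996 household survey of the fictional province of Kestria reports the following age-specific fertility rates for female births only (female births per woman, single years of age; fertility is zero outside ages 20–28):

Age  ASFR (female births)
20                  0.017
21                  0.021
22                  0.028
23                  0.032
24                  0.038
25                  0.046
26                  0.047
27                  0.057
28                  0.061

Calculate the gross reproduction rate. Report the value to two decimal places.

0.35

Sum of female ASFRs = 0.017 + 0.021 + 0.028 + 0.032 + 0.038 + 0.046 + 0.047 + 0.057 + 0.061 = 0.347
GRR = 0.347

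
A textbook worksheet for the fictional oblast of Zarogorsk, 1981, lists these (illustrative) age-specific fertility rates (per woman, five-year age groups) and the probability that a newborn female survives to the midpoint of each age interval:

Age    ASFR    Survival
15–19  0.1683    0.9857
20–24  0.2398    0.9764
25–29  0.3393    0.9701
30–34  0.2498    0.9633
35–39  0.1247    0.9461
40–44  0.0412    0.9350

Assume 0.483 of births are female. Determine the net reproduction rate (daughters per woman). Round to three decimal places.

Proportion female at birth = 0.483.
Per-age-group product (5 × ASFR × survival probability):
  15–19: 5 × 0.1683 × 0.9857 = 0.82947
  20–24: 5 × 0.2398 × 0.9764 = 1.17070
  25–29: 5 × 0.3393 × 0.9701 = 1.64577
  30–34: 5 × 0.2498 × 0.9633 = 1.20316
  35–39: 5 × 0.1247 × 0.9461 = 0.58989
  40–44: 5 × 0.0412 × 0.9350 = 0.19261
Sum = 5.63160
NRR = 0.483 × 5.63160 = 2.72006
NRR > 1, so each generation more than replaces itself.

2.720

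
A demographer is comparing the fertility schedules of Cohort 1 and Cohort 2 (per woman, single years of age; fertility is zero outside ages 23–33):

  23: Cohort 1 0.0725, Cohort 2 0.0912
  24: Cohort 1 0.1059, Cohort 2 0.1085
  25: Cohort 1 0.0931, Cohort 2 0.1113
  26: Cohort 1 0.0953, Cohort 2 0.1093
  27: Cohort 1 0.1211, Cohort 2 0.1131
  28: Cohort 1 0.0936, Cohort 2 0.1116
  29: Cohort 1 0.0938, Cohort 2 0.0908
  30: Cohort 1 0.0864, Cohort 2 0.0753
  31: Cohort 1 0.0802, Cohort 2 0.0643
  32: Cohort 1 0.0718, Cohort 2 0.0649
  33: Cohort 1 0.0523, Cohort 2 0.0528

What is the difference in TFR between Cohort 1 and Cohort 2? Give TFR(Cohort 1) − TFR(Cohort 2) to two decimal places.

Cohort 1:
  Sum of ASFRs = 0.0725 + 0.1059 + 0.0931 + 0.0953 + 0.1211 + 0.0936 + 0.0938 + 0.0864 + 0.0802 + 0.0718 + 0.0523 = 0.9660
  TFR = 0.966
Cohort 2:
  Sum of ASFRs = 0.0912 + 0.1085 + 0.1113 + 0.1093 + 0.1131 + 0.1116 + 0.0908 + 0.0753 + 0.0643 + 0.0649 + 0.0528 = 0.9931
  TFR = 0.9931
Difference = 0.966 − 0.9931 = -0.0271

-0.03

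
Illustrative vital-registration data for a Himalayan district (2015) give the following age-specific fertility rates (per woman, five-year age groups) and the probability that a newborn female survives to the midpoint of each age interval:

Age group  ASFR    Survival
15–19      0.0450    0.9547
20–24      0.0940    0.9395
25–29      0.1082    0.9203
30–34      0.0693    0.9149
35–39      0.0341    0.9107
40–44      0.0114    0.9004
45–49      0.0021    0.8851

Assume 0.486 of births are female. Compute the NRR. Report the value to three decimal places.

0.820

Proportion female at birth = 0.486.
Each age group contributes 5 × ASFR × survival:
  15–19: 5 × 0.0450 × 0.9547 = 0.21481
  20–24: 5 × 0.0940 × 0.9395 = 0.44157
  25–29: 5 × 0.1082 × 0.9203 = 0.49788
  30–34: 5 × 0.0693 × 0.9149 = 0.31701
  35–39: 5 × 0.0341 × 0.9107 = 0.15527
  40–44: 5 × 0.0114 × 0.9004 = 0.05132
  45–49: 5 × 0.0021 × 0.8851 = 0.00929
Sum = 1.68715
NRR = 0.486 × 1.68715 = 0.81995
An NRR under 1 implies long-run decline under these rates.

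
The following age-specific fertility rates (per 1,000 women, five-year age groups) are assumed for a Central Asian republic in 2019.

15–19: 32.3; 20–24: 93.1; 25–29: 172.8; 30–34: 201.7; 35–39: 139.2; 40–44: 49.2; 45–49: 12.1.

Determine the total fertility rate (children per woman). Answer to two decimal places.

3.50

Sum of ASFRs = 32.3 + 93.1 + 172.8 + 201.7 + 139.2 + 49.2 + 12.1 = 700.4
TFR = 5 × 700.4 / 1000 = 3.502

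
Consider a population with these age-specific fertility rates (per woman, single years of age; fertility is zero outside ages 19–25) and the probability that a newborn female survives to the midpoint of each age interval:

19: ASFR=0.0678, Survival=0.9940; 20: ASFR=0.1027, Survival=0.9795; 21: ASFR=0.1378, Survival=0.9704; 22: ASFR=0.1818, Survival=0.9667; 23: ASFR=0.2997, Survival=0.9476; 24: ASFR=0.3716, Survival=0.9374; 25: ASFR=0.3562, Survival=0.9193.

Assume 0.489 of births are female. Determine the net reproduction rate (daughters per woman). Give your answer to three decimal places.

0.703

Proportion female at birth = 0.489.
Per-age-group product (1 × ASFR × survival probability):
  19: 1 × 0.0678 × 0.9940 = 0.06739
  20: 1 × 0.1027 × 0.9795 = 0.10059
  21: 1 × 0.1378 × 0.9704 = 0.13372
  22: 1 × 0.1818 × 0.9667 = 0.17575
  23: 1 × 0.2997 × 0.9476 = 0.28400
  24: 1 × 0.3716 × 0.9374 = 0.34834
  25: 1 × 0.3562 × 0.9193 = 0.32745
Sum = 1.43724
NRR = 0.489 × 1.43724 = 0.70281
NRR < 1, so the cohort does not fully replace itself.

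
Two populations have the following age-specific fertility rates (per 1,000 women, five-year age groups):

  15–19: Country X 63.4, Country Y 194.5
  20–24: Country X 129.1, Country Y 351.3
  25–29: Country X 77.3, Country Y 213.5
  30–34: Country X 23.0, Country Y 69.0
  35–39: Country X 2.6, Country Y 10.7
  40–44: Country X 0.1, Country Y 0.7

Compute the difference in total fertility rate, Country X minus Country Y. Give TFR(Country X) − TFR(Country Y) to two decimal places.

-2.72

Country X:
  Sum of ASFRs = 63.4 + 129.1 + 77.3 + 23.0 + 2.6 + 0.1 = 295.5
  TFR = 5 × 295.5 / 1000 = 1.4775
Country Y:
  Sum of ASFRs = 194.5 + 351.3 + 213.5 + 69.0 + 10.7 + 0.7 = 839.7
  TFR = 5 × 839.7 / 1000 = 4.1985
Difference = 1.4775 − 4.1985 = -2.721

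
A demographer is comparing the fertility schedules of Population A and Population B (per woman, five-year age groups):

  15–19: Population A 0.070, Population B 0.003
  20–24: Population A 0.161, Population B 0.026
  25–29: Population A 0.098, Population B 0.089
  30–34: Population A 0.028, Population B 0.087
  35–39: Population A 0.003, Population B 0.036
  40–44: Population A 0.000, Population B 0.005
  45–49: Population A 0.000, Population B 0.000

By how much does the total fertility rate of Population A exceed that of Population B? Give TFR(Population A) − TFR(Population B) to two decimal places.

0.57

Population A:
  Sum of ASFRs = 0.070 + 0.161 + 0.098 + 0.028 + 0.003 + 0.000 + 0.000 = 0.360
  TFR = 5 × 0.360 = 1.8
Population B:
  Sum of ASFRs = 0.003 + 0.026 + 0.089 + 0.087 + 0.036 + 0.005 + 0.000 = 0.246
  TFR = 5 × 0.246 = 1.23
Difference = 1.8 − 1.23 = 0.57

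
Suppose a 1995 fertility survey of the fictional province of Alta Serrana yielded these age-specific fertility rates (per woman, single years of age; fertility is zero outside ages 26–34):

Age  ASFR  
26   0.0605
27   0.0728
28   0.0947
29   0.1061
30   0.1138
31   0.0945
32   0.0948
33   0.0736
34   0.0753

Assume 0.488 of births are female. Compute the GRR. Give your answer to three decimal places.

0.384

Proportion female at birth = 0.488.
Sum of ASFRs = 0.0605 + 0.0728 + 0.0947 + 0.1061 + 0.1138 + 0.0945 + 0.0948 + 0.0736 + 0.0753 = 0.7861
TFR = 0.7861
GRR = 0.488 × 0.7861 = 0.38362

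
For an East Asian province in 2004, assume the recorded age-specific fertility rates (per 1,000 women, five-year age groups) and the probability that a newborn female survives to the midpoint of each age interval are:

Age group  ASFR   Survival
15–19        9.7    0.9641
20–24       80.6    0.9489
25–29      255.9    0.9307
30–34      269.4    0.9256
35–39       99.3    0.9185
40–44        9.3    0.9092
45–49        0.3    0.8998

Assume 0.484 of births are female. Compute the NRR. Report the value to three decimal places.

Proportion female at birth = 0.484.
Weighting each age-specific rate by interval width and survival:
  15–19: 5 × 9.7/1000 × 0.9641 = 0.04676
  20–24: 5 × 80.6/1000 × 0.9489 = 0.38241
  25–29: 5 × 255.9/1000 × 0.9307 = 1.19083
  30–34: 5 × 269.4/1000 × 0.9256 = 1.24678
  35–39: 5 × 99.3/1000 × 0.9185 = 0.45604
  40–44: 5 × 9.3/1000 × 0.9092 = 0.04228
  45–49: 5 × 0.3/1000 × 0.8998 = 0.00135
Sum = 3.36645
NRR = 0.484 × 3.36645 = 1.62936
With NRR above 1 the population is above replacement fertility.

1.629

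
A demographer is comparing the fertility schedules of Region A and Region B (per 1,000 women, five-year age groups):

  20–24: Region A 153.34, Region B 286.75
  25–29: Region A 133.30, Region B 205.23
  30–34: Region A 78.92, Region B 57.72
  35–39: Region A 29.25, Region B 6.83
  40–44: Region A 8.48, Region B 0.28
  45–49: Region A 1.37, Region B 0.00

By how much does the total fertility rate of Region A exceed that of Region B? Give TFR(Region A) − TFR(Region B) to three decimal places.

-0.761

Region A:
  Sum of ASFRs = 153.34 + 133.30 + 78.92 + 29.25 + 8.48 + 1.37 = 404.66
  TFR = 5 × 404.66 / 1000 = 2.0233
Region B:
  Sum of ASFRs = 286.75 + 205.23 + 57.72 + 6.83 + 0.28 + 0.00 = 556.81
  TFR = 5 × 556.81 / 1000 = 2.78405
Difference = 2.0233 − 2.78405 = -0.76075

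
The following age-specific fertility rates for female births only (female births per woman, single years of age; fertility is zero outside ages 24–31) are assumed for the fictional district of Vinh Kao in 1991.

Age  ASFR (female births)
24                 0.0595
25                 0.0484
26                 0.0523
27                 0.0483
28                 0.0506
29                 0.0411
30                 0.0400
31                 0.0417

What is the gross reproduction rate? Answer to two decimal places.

Sum of female ASFRs = 0.0595 + 0.0484 + 0.0523 + 0.0483 + 0.0506 + 0.0411 + 0.0400 + 0.0417 = 0.3819
GRR = 0.3819

0.38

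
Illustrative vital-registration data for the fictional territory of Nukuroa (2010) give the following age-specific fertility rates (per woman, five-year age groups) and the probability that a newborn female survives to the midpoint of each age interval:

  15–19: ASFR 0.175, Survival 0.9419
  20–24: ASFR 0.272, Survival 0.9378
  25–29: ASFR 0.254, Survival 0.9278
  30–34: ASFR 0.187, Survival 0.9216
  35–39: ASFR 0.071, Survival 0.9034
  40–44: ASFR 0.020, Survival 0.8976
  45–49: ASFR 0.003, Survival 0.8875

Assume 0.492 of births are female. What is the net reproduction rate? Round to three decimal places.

Proportion female at birth = 0.492.
Each age group contributes 5 × ASFR × survival:
  15–19: 5 × 0.175 × 0.9419 = 0.82416
  20–24: 5 × 0.272 × 0.9378 = 1.27541
  25–29: 5 × 0.254 × 0.9278 = 1.17831
  30–34: 5 × 0.187 × 0.9216 = 0.86170
  35–39: 5 × 0.071 × 0.9034 = 0.32071
  40–44: 5 × 0.020 × 0.8976 = 0.08976
  45–49: 5 × 0.003 × 0.8875 = 0.01331
Sum = 4.56336
NRR = 0.492 × 4.56336 = 2.24517
With NRR above 1 the population is above replacement fertility.

2.245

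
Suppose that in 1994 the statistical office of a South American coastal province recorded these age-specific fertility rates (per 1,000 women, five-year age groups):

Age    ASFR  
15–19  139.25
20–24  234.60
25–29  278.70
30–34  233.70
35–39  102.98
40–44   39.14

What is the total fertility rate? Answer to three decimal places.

Sum of ASFRs = 139.25 + 234.60 + 278.70 + 233.70 + 102.98 + 39.14 = 1028.37
TFR = 5 × 1028.37 / 1000 = 5.14185

5.142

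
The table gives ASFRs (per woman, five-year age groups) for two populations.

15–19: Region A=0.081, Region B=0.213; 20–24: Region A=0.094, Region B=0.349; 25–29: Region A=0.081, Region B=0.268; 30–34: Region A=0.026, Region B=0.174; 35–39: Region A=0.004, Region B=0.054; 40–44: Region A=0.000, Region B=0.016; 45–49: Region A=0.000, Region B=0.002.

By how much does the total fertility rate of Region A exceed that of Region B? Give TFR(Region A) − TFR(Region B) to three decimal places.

Region A:
  Sum of ASFRs = 0.081 + 0.094 + 0.081 + 0.026 + 0.004 + 0.000 + 0.000 = 0.286
  TFR = 5 × 0.286 = 1.43
Region B:
  Sum of ASFRs = 0.213 + 0.349 + 0.268 + 0.174 + 0.054 + 0.016 + 0.002 = 1.076
  TFR = 5 × 1.076 = 5.38
Difference = 1.43 − 5.38 = -3.95

-3.950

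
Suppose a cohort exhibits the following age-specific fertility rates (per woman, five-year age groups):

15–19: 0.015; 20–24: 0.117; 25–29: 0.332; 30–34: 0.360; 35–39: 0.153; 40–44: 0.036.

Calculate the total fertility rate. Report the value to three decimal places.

Sum of ASFRs = 0.015 + 0.117 + 0.332 + 0.360 + 0.153 + 0.036 = 1.013
TFR = 5 × 1.013 = 5.065

5.065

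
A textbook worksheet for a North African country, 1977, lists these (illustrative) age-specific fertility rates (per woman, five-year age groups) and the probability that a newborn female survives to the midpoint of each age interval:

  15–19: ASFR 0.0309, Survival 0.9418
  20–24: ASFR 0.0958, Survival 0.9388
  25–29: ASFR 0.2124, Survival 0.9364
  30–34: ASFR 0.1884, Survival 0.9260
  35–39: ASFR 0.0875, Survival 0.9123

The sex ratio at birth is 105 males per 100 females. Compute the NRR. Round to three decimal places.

Proportion female at birth = 100 / (100 + 105) = 0.48780.
Weighting each age-specific rate by interval width and survival:
  15–19: 5 × 0.0309 × 0.9418 = 0.14551
  20–24: 5 × 0.0958 × 0.9388 = 0.44969
  25–29: 5 × 0.2124 × 0.9364 = 0.99446
  30–34: 5 × 0.1884 × 0.9260 = 0.87229
  35–39: 5 × 0.0875 × 0.9123 = 0.39913
Sum = 2.86108
NRR = 0.48780 × 2.86108 = 1.39563
With NRR above 1 the population is above replacement fertility.

1.396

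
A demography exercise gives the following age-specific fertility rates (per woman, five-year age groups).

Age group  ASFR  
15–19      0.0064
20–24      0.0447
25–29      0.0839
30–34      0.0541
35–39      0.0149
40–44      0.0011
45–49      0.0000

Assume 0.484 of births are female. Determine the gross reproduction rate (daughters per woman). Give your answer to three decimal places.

0.496

Proportion female at birth = 0.484.
Sum of ASFRs = 0.0064 + 0.0447 + 0.0839 + 0.0541 + 0.0149 + 0.0011 + 0.0000 = 0.2051
TFR = 5 × 0.2051 = 1.0255
GRR = 0.484 × 1.0255 = 0.49634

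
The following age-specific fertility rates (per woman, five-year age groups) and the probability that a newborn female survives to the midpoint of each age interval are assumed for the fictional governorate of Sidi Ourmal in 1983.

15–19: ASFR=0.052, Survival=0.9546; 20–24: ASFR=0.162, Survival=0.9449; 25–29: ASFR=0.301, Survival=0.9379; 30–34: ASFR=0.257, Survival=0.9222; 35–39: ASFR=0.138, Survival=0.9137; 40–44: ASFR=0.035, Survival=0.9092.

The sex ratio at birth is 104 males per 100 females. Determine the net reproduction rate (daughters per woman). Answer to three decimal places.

Proportion female at birth = 100 / (100 + 104) = 0.49020.
Per-age-group product (5 × ASFR × survival probability):
  15–19: 5 × 0.052 × 0.9546 = 0.24820
  20–24: 5 × 0.162 × 0.9449 = 0.76537
  25–29: 5 × 0.301 × 0.9379 = 1.41154
  30–34: 5 × 0.257 × 0.9222 = 1.18503
  35–39: 5 × 0.138 × 0.9137 = 0.63045
  40–44: 5 × 0.035 × 0.9092 = 0.15911
Sum = 4.39970
NRR = 0.49020 × 4.39970 = 2.15673
NRR > 1, so each generation more than replaces itself.

2.157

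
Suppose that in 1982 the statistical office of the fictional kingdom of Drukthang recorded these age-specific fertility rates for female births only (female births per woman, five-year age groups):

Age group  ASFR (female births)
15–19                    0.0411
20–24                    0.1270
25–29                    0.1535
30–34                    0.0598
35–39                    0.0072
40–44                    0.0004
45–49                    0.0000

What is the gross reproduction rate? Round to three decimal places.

1.945

Sum of female ASFRs = 0.0411 + 0.1270 + 0.1535 + 0.0598 + 0.0072 + 0.0004 + 0.0000 = 0.3890
GRR = 5 × 0.3890 = 1.945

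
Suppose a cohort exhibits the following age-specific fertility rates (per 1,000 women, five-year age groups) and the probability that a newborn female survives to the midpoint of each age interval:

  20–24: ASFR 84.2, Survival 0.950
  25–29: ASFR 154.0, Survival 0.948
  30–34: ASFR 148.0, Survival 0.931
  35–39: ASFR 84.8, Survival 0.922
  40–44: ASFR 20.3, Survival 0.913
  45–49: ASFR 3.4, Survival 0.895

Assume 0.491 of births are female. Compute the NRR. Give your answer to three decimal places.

1.138

Proportion female at birth = 0.491.
Survival-weighted fertility by age (5·fₓ·Sₓ):
  20–24: 5 × 84.2/1000 × 0.950 = 0.39995
  25–29: 5 × 154.0/1000 × 0.948 = 0.72996
  30–34: 5 × 148.0/1000 × 0.931 = 0.68894
  35–39: 5 × 84.8/1000 × 0.922 = 0.39093
  40–44: 5 × 20.3/1000 × 0.913 = 0.09267
  45–49: 5 × 3.4/1000 × 0.895 = 0.01522
Sum = 2.31767
NRR = 0.491 × 2.31767 = 1.13798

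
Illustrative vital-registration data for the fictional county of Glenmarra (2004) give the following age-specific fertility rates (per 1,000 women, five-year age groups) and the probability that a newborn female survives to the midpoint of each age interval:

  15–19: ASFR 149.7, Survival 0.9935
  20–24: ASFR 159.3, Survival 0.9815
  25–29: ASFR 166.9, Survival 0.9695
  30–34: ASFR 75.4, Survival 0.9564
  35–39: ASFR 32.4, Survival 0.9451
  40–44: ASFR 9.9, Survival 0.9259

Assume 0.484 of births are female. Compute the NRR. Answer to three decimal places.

1.401

Proportion female at birth = 0.484.
Weighting each age-specific rate by interval width and survival:
  15–19: 5 × 149.7/1000 × 0.9935 = 0.74363
  20–24: 5 × 159.3/1000 × 0.9815 = 0.78176
  25–29: 5 × 166.9/1000 × 0.9695 = 0.80905
  30–34: 5 × 75.4/1000 × 0.9564 = 0.36056
  35–39: 5 × 32.4/1000 × 0.9451 = 0.15311
  40–44: 5 × 9.9/1000 × 0.9259 = 0.04583
Sum = 2.89394
NRR = 0.484 × 2.89394 = 1.40067
With NRR above 1 the population is above replacement fertility.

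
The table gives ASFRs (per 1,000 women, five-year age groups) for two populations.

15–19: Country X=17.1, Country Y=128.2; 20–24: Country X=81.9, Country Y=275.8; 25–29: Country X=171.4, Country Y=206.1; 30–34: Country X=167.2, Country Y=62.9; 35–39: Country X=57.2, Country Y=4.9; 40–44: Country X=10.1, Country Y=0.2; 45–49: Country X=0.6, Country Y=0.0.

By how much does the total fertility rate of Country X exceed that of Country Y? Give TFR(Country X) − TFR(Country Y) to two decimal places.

Country X:
  Sum of ASFRs = 17.1 + 81.9 + 171.4 + 167.2 + 57.2 + 10.1 + 0.6 = 505.5
  TFR = 5 × 505.5 / 1000 = 2.5275
Country Y:
  Sum of ASFRs = 128.2 + 275.8 + 206.1 + 62.9 + 4.9 + 0.2 + 0.0 = 678.1
  TFR = 5 × 678.1 / 1000 = 3.3905
Difference = 2.5275 − 3.3905 = -0.863

-0.86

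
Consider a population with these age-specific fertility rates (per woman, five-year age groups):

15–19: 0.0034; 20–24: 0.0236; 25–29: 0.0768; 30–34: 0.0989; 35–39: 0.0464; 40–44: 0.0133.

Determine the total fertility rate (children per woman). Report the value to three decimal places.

Sum of ASFRs = 0.0034 + 0.0236 + 0.0768 + 0.0989 + 0.0464 + 0.0133 = 0.2624
TFR = 5 × 0.2624 = 1.312

1.312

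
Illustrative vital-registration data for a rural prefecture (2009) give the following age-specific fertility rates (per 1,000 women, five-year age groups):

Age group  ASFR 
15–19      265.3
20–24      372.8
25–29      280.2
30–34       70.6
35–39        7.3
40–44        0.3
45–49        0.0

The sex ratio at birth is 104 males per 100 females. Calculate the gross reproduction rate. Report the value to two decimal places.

Proportion female at birth = 100 / (100 + 104) = 0.49020.
Sum of ASFRs = 265.3 + 372.8 + 280.2 + 70.6 + 7.3 + 0.3 + 0.0 = 996.5
TFR = 5 × 996.5 / 1000 = 4.9825
GRR = 0.49020 × 4.9825 = 2.44242

2.44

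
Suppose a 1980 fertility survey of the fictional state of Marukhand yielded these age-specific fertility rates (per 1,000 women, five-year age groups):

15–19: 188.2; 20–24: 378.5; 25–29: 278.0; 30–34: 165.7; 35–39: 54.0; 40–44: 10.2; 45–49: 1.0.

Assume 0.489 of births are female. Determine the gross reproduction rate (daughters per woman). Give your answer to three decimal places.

2.630

Proportion female at birth = 0.489.
Sum of ASFRs = 188.2 + 378.5 + 278.0 + 165.7 + 54.0 + 10.2 + 1.0 = 1075.6
TFR = 5 × 1075.6 / 1000 = 5.378
GRR = 0.489 × 5.378 = 2.62984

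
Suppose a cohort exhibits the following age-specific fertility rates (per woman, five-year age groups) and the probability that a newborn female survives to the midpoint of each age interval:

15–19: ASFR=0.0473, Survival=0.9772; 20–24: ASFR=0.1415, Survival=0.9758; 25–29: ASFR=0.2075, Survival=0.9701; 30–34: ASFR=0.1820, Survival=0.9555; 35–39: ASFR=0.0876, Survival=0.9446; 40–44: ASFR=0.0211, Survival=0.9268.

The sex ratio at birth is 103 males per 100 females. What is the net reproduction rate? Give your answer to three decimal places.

Proportion female at birth = 100 / (100 + 103) = 0.49261.
Each age group contributes 5 × ASFR × survival:
  15–19: 5 × 0.0473 × 0.9772 = 0.23111
  20–24: 5 × 0.1415 × 0.9758 = 0.69038
  25–29: 5 × 0.2075 × 0.9701 = 1.00648
  30–34: 5 × 0.1820 × 0.9555 = 0.86951
  35–39: 5 × 0.0876 × 0.9446 = 0.41373
  40–44: 5 × 0.0211 × 0.9268 = 0.09778
Sum = 3.30899
NRR = 0.49261 × 3.30899 = 1.63004

1.630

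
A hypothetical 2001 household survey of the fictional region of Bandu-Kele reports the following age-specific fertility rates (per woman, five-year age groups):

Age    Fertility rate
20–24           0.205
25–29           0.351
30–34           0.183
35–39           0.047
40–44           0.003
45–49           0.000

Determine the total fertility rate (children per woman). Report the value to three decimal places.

Sum of ASFRs = 0.205 + 0.351 + 0.183 + 0.047 + 0.003 + 0.000 = 0.789
TFR = 5 × 0.789 = 3.945

3.945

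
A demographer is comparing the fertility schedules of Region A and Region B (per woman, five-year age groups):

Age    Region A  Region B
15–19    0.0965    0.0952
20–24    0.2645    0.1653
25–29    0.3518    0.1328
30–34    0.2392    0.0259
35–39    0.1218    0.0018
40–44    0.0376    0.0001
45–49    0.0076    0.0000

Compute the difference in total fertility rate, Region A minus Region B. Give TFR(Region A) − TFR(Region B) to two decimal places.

3.49

Region A:
  Sum of ASFRs = 0.0965 + 0.2645 + 0.3518 + 0.2392 + 0.1218 + 0.0376 + 0.0076 = 1.1190
  TFR = 5 × 1.1190 = 5.595
Region B:
  Sum of ASFRs = 0.0952 + 0.1653 + 0.1328 + 0.0259 + 0.0018 + 0.0001 + 0.0000 = 0.4211
  TFR = 5 × 0.4211 = 2.1055
Difference = 5.595 − 2.1055 = 3.4895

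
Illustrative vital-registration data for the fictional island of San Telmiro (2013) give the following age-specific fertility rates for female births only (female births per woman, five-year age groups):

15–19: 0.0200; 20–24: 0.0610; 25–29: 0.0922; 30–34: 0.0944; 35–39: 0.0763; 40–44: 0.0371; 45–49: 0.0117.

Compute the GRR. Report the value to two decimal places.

1.96

Sum of female ASFRs = 0.0200 + 0.0610 + 0.0922 + 0.0944 + 0.0763 + 0.0371 + 0.0117 = 0.3927
GRR = 5 × 0.3927 = 1.9635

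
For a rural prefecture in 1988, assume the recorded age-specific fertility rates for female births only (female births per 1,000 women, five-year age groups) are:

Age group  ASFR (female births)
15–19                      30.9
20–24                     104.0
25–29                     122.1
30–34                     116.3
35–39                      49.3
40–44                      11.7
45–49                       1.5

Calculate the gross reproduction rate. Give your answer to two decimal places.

2.18

Sum of female ASFRs = 30.9 + 104.0 + 122.1 + 116.3 + 49.3 + 11.7 + 1.5 = 435.8
GRR = 5 × 435.8 / 1000 = 2.179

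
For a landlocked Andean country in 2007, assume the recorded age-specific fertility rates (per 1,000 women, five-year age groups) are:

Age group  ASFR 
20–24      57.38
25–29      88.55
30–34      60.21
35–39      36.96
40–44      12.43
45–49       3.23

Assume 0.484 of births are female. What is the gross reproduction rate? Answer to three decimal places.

Proportion female at birth = 0.484.
Sum of ASFRs = 57.38 + 88.55 + 60.21 + 36.96 + 12.43 + 3.23 = 258.76
TFR = 5 × 258.76 / 1000 = 1.2938
GRR = 0.484 × 1.2938 = 0.62620

0.626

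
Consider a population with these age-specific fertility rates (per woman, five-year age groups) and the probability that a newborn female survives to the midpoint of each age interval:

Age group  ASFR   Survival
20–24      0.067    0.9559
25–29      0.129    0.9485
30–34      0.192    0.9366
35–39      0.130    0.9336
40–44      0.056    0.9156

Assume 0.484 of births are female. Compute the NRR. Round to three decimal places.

1.304

Proportion female at birth = 0.484.
Weighting each age-specific rate by interval width and survival:
  20–24: 5 × 0.067 × 0.9559 = 0.32023
  25–29: 5 × 0.129 × 0.9485 = 0.61178
  30–34: 5 × 0.192 × 0.9366 = 0.89914
  35–39: 5 × 0.130 × 0.9336 = 0.60684
  40–44: 5 × 0.056 × 0.9156 = 0.25637
Sum = 2.69436
NRR = 0.484 × 2.69436 = 1.30407
NRR > 1, so each generation more than replaces itself.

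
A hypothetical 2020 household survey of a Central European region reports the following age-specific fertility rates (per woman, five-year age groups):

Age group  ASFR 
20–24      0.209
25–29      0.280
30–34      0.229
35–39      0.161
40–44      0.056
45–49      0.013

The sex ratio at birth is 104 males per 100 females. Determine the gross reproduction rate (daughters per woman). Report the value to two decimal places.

Proportion female at birth = 100 / (100 + 104) = 0.49020.
Sum of ASFRs = 0.209 + 0.280 + 0.229 + 0.161 + 0.056 + 0.013 = 0.948
TFR = 5 × 0.948 = 4.74
GRR = 0.49020 × 4.74 = 2.32355

2.32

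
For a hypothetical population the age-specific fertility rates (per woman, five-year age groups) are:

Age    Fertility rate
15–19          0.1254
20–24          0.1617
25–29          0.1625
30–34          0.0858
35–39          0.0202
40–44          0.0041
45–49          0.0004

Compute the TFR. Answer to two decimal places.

2.80

Sum of ASFRs = 0.1254 + 0.1617 + 0.1625 + 0.0858 + 0.0202 + 0.0041 + 0.0004 = 0.5601
TFR = 5 × 0.5601 = 2.8005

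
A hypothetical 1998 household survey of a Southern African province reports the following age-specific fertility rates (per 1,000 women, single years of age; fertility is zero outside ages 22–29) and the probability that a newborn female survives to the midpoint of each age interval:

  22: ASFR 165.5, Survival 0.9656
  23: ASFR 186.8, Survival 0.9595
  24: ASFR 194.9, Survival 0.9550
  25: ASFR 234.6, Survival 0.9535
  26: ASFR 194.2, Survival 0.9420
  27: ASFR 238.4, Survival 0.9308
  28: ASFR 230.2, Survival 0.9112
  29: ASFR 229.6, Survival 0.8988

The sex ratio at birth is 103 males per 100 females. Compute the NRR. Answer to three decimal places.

0.773

Proportion female at birth = 100 / (100 + 103) = 0.49261.
Survival-weighted fertility by age (1·fₓ·Sₓ):
  22: 1 × 165.5/1000 × 0.9656 = 0.15981
  23: 1 × 186.8/1000 × 0.9595 = 0.17923
  24: 1 × 194.9/1000 × 0.9550 = 0.18613
  25: 1 × 234.6/1000 × 0.9535 = 0.22369
  26: 1 × 194.2/1000 × 0.9420 = 0.18294
  27: 1 × 238.4/1000 × 0.9308 = 0.22190
  28: 1 × 230.2/1000 × 0.9112 = 0.20976
  29: 1 × 229.6/1000 × 0.8988 = 0.20636
Sum = 1.56982
NRR = 0.49261 × 1.56982 = 0.77331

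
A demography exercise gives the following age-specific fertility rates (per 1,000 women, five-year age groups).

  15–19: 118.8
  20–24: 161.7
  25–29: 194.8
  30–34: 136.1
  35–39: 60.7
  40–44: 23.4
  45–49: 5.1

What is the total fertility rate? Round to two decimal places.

Sum of ASFRs = 118.8 + 161.7 + 194.8 + 136.1 + 60.7 + 23.4 + 5.1 = 700.6
TFR = 5 × 700.6 / 1000 = 3.503

3.50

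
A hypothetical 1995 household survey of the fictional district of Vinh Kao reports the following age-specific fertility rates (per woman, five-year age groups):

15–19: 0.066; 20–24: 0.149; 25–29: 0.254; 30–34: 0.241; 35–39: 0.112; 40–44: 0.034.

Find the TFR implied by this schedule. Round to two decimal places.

4.28

Sum of ASFRs = 0.066 + 0.149 + 0.254 + 0.241 + 0.112 + 0.034 = 0.856
TFR = 5 × 0.856 = 4.28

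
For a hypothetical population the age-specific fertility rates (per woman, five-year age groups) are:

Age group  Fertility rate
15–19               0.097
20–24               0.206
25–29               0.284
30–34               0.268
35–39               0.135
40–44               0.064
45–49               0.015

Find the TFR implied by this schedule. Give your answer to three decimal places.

Sum of ASFRs = 0.097 + 0.206 + 0.284 + 0.268 + 0.135 + 0.064 + 0.015 = 1.069
TFR = 5 × 1.069 = 5.345

5.345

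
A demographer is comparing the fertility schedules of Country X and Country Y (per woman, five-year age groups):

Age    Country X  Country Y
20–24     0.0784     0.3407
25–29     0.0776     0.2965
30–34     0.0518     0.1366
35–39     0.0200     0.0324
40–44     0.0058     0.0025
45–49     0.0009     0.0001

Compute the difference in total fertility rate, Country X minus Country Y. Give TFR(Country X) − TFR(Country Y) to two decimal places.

-2.87

Country X:
  Sum of ASFRs = 0.0784 + 0.0776 + 0.0518 + 0.0200 + 0.0058 + 0.0009 = 0.2345
  TFR = 5 × 0.2345 = 1.1725
Country Y:
  Sum of ASFRs = 0.3407 + 0.2965 + 0.1366 + 0.0324 + 0.0025 + 0.0001 = 0.8088
  TFR = 5 × 0.8088 = 4.044
Difference = 1.1725 − 4.044 = -2.8715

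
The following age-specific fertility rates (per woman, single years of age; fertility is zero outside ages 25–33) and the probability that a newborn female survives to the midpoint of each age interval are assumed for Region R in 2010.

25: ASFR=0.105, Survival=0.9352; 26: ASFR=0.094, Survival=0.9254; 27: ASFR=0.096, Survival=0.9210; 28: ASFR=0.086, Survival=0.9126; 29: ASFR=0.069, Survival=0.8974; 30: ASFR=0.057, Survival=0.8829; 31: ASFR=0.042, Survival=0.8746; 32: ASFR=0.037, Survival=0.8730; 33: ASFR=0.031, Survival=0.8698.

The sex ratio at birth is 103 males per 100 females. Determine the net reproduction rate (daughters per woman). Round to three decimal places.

Proportion female at birth = 100 / (100 + 103) = 0.49261.
Weighting each age-specific rate by interval width and survival:
  25: 1 × 0.105 × 0.9352 = 0.09820
  26: 1 × 0.094 × 0.9254 = 0.08699
  27: 1 × 0.096 × 0.9210 = 0.08842
  28: 1 × 0.086 × 0.9126 = 0.07848
  29: 1 × 0.069 × 0.8974 = 0.06192
  30: 1 × 0.057 × 0.8829 = 0.05033
  31: 1 × 0.042 × 0.8746 = 0.03673
  32: 1 × 0.037 × 0.8730 = 0.03230
  33: 1 × 0.031 × 0.8698 = 0.02696
Sum = 0.56033
NRR = 0.49261 × 0.56033 = 0.27602
An NRR under 1 implies long-run decline under these rates.

0.276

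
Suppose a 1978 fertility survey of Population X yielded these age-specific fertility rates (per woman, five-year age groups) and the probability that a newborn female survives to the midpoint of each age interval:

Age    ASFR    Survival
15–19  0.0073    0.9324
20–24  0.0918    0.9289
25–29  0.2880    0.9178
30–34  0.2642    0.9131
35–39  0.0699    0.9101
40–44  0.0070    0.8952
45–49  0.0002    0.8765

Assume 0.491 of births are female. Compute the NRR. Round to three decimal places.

Proportion female at birth = 0.491.
Survival-weighted fertility by age (5·fₓ·Sₓ):
  15–19: 5 × 0.0073 × 0.9324 = 0.03403
  20–24: 5 × 0.0918 × 0.9289 = 0.42637
  25–29: 5 × 0.2880 × 0.9178 = 1.32163
  30–34: 5 × 0.2642 × 0.9131 = 1.20621
  35–39: 5 × 0.0699 × 0.9101 = 0.31808
  40–44: 5 × 0.0070 × 0.8952 = 0.03133
  45–49: 5 × 0.0002 × 0.8765 = 0.00088
Sum = 3.33853
NRR = 0.491 × 3.33853 = 1.63922
With NRR above 1 the population is above replacement fertility.

1.639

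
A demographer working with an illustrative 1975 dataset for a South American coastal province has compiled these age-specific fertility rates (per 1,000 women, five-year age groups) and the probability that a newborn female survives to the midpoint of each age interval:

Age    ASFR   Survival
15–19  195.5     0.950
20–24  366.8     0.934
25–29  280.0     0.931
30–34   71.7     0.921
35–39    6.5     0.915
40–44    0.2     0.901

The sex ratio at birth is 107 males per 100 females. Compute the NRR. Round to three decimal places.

Proportion female at birth = 100 / (100 + 107) = 0.48309.
Per-age-group product (5 × ASFR × survival probability):
  15–19: 5 × 195.5/1000 × 0.950 = 0.92863
  20–24: 5 × 366.8/1000 × 0.934 = 1.71296
  25–29: 5 × 280.0/1000 × 0.931 = 1.30340
  30–34: 5 × 71.7/1000 × 0.921 = 0.33018
  35–39: 5 × 6.5/1000 × 0.915 = 0.02974
  40–44: 5 × 0.2/1000 × 0.901 = 0.00090
Sum = 4.30581
NRR = 0.48309 × 4.30581 = 2.08009
An NRR exceeding 1 indicates intrinsic growth under these rates.

2.080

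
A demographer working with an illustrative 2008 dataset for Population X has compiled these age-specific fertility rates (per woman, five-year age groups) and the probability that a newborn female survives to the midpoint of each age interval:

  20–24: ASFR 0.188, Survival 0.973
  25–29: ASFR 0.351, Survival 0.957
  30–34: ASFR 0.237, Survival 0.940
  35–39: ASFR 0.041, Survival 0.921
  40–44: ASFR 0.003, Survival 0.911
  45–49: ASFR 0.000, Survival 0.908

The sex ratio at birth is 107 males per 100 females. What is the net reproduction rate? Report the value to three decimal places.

Proportion female at birth = 100 / (100 + 107) = 0.48309.
Each age group contributes 5 × ASFR × survival:
  20–24: 5 × 0.188 × 0.973 = 0.91462
  25–29: 5 × 0.351 × 0.957 = 1.67954
  30–34: 5 × 0.237 × 0.940 = 1.11390
  35–39: 5 × 0.041 × 0.921 = 0.18881
  40–44: 5 × 0.003 × 0.911 = 0.01367
  45–49: 5 × 0.000 × 0.908 = 0.00000
Sum = 3.91054
NRR = 0.48309 × 3.91054 = 1.88914
An NRR exceeding 1 indicates intrinsic growth under these rates.

1.889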